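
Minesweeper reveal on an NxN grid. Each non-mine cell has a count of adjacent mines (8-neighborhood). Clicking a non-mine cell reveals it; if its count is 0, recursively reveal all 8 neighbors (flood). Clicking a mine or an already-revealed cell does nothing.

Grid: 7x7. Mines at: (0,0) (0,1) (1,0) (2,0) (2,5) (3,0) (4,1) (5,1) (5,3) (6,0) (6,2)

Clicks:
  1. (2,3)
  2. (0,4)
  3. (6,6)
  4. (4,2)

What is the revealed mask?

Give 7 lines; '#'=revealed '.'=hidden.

Click 1 (2,3) count=0: revealed 22 new [(0,2) (0,3) (0,4) (0,5) (0,6) (1,1) (1,2) (1,3) (1,4) (1,5) (1,6) (2,1) (2,2) (2,3) (2,4) (3,1) (3,2) (3,3) (3,4) (4,2) (4,3) (4,4)] -> total=22
Click 2 (0,4) count=0: revealed 0 new [(none)] -> total=22
Click 3 (6,6) count=0: revealed 10 new [(3,5) (3,6) (4,5) (4,6) (5,4) (5,5) (5,6) (6,4) (6,5) (6,6)] -> total=32
Click 4 (4,2) count=3: revealed 0 new [(none)] -> total=32

Answer: ..#####
.######
.####..
.######
..#####
....###
....###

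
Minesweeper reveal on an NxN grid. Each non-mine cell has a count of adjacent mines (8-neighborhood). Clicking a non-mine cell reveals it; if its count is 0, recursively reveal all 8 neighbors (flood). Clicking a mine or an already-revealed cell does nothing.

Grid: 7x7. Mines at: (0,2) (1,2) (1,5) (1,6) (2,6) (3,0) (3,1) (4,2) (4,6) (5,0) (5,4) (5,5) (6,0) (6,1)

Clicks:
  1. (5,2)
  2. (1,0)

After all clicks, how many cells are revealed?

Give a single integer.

Click 1 (5,2) count=2: revealed 1 new [(5,2)] -> total=1
Click 2 (1,0) count=0: revealed 6 new [(0,0) (0,1) (1,0) (1,1) (2,0) (2,1)] -> total=7

Answer: 7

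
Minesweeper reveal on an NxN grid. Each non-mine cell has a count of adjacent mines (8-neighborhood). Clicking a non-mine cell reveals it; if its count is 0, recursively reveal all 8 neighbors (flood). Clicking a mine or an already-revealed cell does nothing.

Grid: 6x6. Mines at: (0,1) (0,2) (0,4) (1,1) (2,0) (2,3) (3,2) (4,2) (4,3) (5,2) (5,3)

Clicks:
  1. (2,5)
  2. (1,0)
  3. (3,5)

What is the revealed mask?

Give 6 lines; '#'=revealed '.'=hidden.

Answer: ......
#...##
....##
....##
....##
....##

Derivation:
Click 1 (2,5) count=0: revealed 10 new [(1,4) (1,5) (2,4) (2,5) (3,4) (3,5) (4,4) (4,5) (5,4) (5,5)] -> total=10
Click 2 (1,0) count=3: revealed 1 new [(1,0)] -> total=11
Click 3 (3,5) count=0: revealed 0 new [(none)] -> total=11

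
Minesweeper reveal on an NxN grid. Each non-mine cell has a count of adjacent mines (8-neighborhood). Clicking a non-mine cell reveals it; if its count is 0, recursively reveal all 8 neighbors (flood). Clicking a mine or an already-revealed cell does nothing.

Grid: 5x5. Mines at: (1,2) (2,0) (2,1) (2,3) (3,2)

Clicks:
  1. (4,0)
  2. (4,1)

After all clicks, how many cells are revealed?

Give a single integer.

Click 1 (4,0) count=0: revealed 4 new [(3,0) (3,1) (4,0) (4,1)] -> total=4
Click 2 (4,1) count=1: revealed 0 new [(none)] -> total=4

Answer: 4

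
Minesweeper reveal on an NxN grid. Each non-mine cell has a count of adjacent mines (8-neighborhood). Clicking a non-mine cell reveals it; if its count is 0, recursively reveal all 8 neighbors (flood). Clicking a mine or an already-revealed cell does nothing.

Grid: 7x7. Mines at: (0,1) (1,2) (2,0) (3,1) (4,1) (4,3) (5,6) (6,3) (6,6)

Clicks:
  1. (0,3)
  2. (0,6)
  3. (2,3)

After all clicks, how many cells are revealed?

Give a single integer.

Click 1 (0,3) count=1: revealed 1 new [(0,3)] -> total=1
Click 2 (0,6) count=0: revealed 18 new [(0,4) (0,5) (0,6) (1,3) (1,4) (1,5) (1,6) (2,3) (2,4) (2,5) (2,6) (3,3) (3,4) (3,5) (3,6) (4,4) (4,5) (4,6)] -> total=19
Click 3 (2,3) count=1: revealed 0 new [(none)] -> total=19

Answer: 19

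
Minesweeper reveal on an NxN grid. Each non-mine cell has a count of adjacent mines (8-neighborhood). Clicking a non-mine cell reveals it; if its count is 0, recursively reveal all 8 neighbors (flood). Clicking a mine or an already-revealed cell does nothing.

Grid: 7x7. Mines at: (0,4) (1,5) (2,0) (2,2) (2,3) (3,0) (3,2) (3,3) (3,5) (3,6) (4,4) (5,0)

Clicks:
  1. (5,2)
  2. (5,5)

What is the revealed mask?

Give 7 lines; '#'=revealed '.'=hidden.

Click 1 (5,2) count=0: revealed 17 new [(4,1) (4,2) (4,3) (4,5) (4,6) (5,1) (5,2) (5,3) (5,4) (5,5) (5,6) (6,1) (6,2) (6,3) (6,4) (6,5) (6,6)] -> total=17
Click 2 (5,5) count=1: revealed 0 new [(none)] -> total=17

Answer: .......
.......
.......
.......
.###.##
.######
.######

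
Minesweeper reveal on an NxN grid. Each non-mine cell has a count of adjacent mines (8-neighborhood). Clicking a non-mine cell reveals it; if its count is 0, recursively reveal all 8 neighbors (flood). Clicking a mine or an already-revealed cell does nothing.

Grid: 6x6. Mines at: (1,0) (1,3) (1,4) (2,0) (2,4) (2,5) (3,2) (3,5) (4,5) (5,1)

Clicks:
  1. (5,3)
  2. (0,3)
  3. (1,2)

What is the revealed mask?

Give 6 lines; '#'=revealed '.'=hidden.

Click 1 (5,3) count=0: revealed 6 new [(4,2) (4,3) (4,4) (5,2) (5,3) (5,4)] -> total=6
Click 2 (0,3) count=2: revealed 1 new [(0,3)] -> total=7
Click 3 (1,2) count=1: revealed 1 new [(1,2)] -> total=8

Answer: ...#..
..#...
......
......
..###.
..###.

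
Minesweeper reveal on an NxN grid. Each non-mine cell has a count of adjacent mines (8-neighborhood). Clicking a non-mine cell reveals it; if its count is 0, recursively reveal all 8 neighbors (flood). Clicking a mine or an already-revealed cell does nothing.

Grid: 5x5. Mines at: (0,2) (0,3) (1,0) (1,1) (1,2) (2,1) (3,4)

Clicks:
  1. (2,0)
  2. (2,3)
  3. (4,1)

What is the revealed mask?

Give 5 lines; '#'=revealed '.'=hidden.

Click 1 (2,0) count=3: revealed 1 new [(2,0)] -> total=1
Click 2 (2,3) count=2: revealed 1 new [(2,3)] -> total=2
Click 3 (4,1) count=0: revealed 8 new [(3,0) (3,1) (3,2) (3,3) (4,0) (4,1) (4,2) (4,3)] -> total=10

Answer: .....
.....
#..#.
####.
####.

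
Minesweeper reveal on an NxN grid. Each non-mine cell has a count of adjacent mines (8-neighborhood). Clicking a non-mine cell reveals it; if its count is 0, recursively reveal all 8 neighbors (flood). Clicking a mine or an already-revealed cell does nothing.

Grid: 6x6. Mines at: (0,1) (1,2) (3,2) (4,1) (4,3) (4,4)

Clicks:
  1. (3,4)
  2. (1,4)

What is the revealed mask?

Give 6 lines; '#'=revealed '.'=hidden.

Answer: ...###
...###
...###
...###
......
......

Derivation:
Click 1 (3,4) count=2: revealed 1 new [(3,4)] -> total=1
Click 2 (1,4) count=0: revealed 11 new [(0,3) (0,4) (0,5) (1,3) (1,4) (1,5) (2,3) (2,4) (2,5) (3,3) (3,5)] -> total=12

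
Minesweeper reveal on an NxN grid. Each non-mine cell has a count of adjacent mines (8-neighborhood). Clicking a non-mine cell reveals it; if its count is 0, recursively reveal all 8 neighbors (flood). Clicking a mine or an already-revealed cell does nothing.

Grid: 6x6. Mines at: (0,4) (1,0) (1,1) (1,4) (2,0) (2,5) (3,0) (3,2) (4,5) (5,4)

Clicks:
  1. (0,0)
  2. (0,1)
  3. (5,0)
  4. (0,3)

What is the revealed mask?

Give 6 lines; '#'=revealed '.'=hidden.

Answer: ##.#..
......
......
......
####..
####..

Derivation:
Click 1 (0,0) count=2: revealed 1 new [(0,0)] -> total=1
Click 2 (0,1) count=2: revealed 1 new [(0,1)] -> total=2
Click 3 (5,0) count=0: revealed 8 new [(4,0) (4,1) (4,2) (4,3) (5,0) (5,1) (5,2) (5,3)] -> total=10
Click 4 (0,3) count=2: revealed 1 new [(0,3)] -> total=11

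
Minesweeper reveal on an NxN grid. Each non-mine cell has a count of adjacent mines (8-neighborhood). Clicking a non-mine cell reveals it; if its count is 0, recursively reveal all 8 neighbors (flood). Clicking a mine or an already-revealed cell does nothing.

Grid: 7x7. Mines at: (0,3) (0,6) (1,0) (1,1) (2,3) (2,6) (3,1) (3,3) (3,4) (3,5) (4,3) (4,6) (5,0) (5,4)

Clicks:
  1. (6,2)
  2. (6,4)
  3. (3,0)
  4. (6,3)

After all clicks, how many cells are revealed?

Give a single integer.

Answer: 8

Derivation:
Click 1 (6,2) count=0: revealed 6 new [(5,1) (5,2) (5,3) (6,1) (6,2) (6,3)] -> total=6
Click 2 (6,4) count=1: revealed 1 new [(6,4)] -> total=7
Click 3 (3,0) count=1: revealed 1 new [(3,0)] -> total=8
Click 4 (6,3) count=1: revealed 0 new [(none)] -> total=8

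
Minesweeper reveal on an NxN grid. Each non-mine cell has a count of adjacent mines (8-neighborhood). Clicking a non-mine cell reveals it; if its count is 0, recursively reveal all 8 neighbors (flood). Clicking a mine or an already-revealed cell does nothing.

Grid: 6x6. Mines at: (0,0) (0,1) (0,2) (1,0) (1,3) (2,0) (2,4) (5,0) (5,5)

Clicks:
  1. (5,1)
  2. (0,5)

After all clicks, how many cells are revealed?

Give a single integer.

Answer: 5

Derivation:
Click 1 (5,1) count=1: revealed 1 new [(5,1)] -> total=1
Click 2 (0,5) count=0: revealed 4 new [(0,4) (0,5) (1,4) (1,5)] -> total=5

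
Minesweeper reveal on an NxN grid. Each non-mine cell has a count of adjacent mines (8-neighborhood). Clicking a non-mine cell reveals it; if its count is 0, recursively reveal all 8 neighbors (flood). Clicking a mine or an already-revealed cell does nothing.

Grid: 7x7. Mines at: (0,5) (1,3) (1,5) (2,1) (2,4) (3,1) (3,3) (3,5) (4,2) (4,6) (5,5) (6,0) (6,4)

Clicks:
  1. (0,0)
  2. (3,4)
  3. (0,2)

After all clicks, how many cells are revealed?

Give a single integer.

Answer: 7

Derivation:
Click 1 (0,0) count=0: revealed 6 new [(0,0) (0,1) (0,2) (1,0) (1,1) (1,2)] -> total=6
Click 2 (3,4) count=3: revealed 1 new [(3,4)] -> total=7
Click 3 (0,2) count=1: revealed 0 new [(none)] -> total=7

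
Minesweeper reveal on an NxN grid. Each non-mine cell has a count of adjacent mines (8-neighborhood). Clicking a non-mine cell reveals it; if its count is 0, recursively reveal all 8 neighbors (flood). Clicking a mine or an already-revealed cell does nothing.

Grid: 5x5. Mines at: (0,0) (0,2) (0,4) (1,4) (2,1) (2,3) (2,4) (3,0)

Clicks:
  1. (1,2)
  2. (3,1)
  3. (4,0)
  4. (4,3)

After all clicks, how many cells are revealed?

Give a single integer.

Click 1 (1,2) count=3: revealed 1 new [(1,2)] -> total=1
Click 2 (3,1) count=2: revealed 1 new [(3,1)] -> total=2
Click 3 (4,0) count=1: revealed 1 new [(4,0)] -> total=3
Click 4 (4,3) count=0: revealed 7 new [(3,2) (3,3) (3,4) (4,1) (4,2) (4,3) (4,4)] -> total=10

Answer: 10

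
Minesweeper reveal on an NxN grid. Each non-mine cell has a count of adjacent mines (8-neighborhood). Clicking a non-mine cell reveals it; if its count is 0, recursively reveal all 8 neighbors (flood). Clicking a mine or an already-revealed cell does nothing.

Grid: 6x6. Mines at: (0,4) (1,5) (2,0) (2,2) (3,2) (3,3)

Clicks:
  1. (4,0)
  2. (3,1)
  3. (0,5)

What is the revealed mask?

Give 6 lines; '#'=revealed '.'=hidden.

Click 1 (4,0) count=0: revealed 18 new [(2,4) (2,5) (3,0) (3,1) (3,4) (3,5) (4,0) (4,1) (4,2) (4,3) (4,4) (4,5) (5,0) (5,1) (5,2) (5,3) (5,4) (5,5)] -> total=18
Click 2 (3,1) count=3: revealed 0 new [(none)] -> total=18
Click 3 (0,5) count=2: revealed 1 new [(0,5)] -> total=19

Answer: .....#
......
....##
##..##
######
######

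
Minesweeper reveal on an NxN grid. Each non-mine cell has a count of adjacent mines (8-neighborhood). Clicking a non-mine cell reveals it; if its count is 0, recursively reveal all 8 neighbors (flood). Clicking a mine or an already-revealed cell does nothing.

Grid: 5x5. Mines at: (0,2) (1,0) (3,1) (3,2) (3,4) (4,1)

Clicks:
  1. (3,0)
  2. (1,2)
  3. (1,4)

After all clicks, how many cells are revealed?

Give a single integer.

Answer: 8

Derivation:
Click 1 (3,0) count=2: revealed 1 new [(3,0)] -> total=1
Click 2 (1,2) count=1: revealed 1 new [(1,2)] -> total=2
Click 3 (1,4) count=0: revealed 6 new [(0,3) (0,4) (1,3) (1,4) (2,3) (2,4)] -> total=8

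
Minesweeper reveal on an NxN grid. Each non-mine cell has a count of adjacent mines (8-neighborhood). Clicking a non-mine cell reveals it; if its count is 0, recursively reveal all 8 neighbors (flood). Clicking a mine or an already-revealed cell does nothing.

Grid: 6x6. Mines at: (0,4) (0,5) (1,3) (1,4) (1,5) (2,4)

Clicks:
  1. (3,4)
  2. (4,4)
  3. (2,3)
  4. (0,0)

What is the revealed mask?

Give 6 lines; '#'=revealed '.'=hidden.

Click 1 (3,4) count=1: revealed 1 new [(3,4)] -> total=1
Click 2 (4,4) count=0: revealed 27 new [(0,0) (0,1) (0,2) (1,0) (1,1) (1,2) (2,0) (2,1) (2,2) (2,3) (3,0) (3,1) (3,2) (3,3) (3,5) (4,0) (4,1) (4,2) (4,3) (4,4) (4,5) (5,0) (5,1) (5,2) (5,3) (5,4) (5,5)] -> total=28
Click 3 (2,3) count=3: revealed 0 new [(none)] -> total=28
Click 4 (0,0) count=0: revealed 0 new [(none)] -> total=28

Answer: ###...
###...
####..
######
######
######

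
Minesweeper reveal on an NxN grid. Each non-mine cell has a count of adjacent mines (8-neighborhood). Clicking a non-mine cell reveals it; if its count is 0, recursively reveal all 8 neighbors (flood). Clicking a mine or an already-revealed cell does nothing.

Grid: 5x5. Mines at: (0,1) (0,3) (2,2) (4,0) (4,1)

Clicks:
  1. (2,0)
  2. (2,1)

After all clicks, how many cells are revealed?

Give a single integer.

Click 1 (2,0) count=0: revealed 6 new [(1,0) (1,1) (2,0) (2,1) (3,0) (3,1)] -> total=6
Click 2 (2,1) count=1: revealed 0 new [(none)] -> total=6

Answer: 6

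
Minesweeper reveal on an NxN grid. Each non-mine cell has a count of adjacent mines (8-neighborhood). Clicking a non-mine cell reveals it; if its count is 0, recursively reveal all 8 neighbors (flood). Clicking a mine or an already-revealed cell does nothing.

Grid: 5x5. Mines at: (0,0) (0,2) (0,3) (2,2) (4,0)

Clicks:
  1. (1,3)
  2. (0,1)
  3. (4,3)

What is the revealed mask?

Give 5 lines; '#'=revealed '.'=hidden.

Answer: .#...
...##
...##
.####
.####

Derivation:
Click 1 (1,3) count=3: revealed 1 new [(1,3)] -> total=1
Click 2 (0,1) count=2: revealed 1 new [(0,1)] -> total=2
Click 3 (4,3) count=0: revealed 11 new [(1,4) (2,3) (2,4) (3,1) (3,2) (3,3) (3,4) (4,1) (4,2) (4,3) (4,4)] -> total=13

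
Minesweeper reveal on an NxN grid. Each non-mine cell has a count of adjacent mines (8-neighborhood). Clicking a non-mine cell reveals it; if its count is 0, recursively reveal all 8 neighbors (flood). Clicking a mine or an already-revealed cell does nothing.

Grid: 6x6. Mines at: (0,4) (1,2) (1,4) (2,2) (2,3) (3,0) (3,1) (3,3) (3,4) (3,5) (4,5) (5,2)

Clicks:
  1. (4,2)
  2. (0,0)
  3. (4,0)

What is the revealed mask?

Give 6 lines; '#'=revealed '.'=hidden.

Answer: ##....
##....
##....
......
#.#...
......

Derivation:
Click 1 (4,2) count=3: revealed 1 new [(4,2)] -> total=1
Click 2 (0,0) count=0: revealed 6 new [(0,0) (0,1) (1,0) (1,1) (2,0) (2,1)] -> total=7
Click 3 (4,0) count=2: revealed 1 new [(4,0)] -> total=8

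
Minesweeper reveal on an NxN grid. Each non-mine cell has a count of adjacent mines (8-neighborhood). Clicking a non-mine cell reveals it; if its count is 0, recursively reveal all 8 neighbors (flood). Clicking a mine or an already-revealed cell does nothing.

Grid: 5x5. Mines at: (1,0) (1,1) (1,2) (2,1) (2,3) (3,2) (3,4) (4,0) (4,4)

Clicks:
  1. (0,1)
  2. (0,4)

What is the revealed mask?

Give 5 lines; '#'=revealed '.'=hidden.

Answer: .#.##
...##
.....
.....
.....

Derivation:
Click 1 (0,1) count=3: revealed 1 new [(0,1)] -> total=1
Click 2 (0,4) count=0: revealed 4 new [(0,3) (0,4) (1,3) (1,4)] -> total=5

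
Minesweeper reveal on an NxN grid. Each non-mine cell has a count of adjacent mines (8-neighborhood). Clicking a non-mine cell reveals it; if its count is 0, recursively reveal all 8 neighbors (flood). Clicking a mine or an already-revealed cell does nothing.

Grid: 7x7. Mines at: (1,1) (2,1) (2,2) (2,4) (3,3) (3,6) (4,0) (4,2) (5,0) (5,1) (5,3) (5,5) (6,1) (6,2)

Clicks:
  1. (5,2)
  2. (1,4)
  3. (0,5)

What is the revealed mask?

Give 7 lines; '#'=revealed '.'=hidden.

Answer: ..#####
..#####
.....##
.......
.......
..#....
.......

Derivation:
Click 1 (5,2) count=5: revealed 1 new [(5,2)] -> total=1
Click 2 (1,4) count=1: revealed 1 new [(1,4)] -> total=2
Click 3 (0,5) count=0: revealed 11 new [(0,2) (0,3) (0,4) (0,5) (0,6) (1,2) (1,3) (1,5) (1,6) (2,5) (2,6)] -> total=13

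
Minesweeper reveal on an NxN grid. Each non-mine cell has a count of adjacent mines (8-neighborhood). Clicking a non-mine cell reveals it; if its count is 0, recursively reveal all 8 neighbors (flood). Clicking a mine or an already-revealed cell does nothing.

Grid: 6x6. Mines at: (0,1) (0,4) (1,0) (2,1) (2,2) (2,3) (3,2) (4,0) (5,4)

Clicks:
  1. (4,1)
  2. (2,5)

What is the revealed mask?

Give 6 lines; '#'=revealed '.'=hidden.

Answer: ......
....##
....##
....##
.#..##
......

Derivation:
Click 1 (4,1) count=2: revealed 1 new [(4,1)] -> total=1
Click 2 (2,5) count=0: revealed 8 new [(1,4) (1,5) (2,4) (2,5) (3,4) (3,5) (4,4) (4,5)] -> total=9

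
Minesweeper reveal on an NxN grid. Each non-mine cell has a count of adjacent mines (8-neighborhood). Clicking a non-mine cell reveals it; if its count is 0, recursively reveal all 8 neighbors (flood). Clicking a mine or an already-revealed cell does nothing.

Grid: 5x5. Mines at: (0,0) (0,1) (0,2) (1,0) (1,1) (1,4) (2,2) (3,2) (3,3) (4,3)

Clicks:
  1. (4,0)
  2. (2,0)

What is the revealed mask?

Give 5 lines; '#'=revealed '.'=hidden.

Answer: .....
.....
##...
##...
##...

Derivation:
Click 1 (4,0) count=0: revealed 6 new [(2,0) (2,1) (3,0) (3,1) (4,0) (4,1)] -> total=6
Click 2 (2,0) count=2: revealed 0 new [(none)] -> total=6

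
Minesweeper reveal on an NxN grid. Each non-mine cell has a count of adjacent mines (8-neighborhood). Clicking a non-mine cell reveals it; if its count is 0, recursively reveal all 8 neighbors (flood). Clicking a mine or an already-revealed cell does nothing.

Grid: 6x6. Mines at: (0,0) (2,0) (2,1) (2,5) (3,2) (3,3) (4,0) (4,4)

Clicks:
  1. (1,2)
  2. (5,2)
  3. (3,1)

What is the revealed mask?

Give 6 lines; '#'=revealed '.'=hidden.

Answer: ......
..#...
......
.#....
.###..
.###..

Derivation:
Click 1 (1,2) count=1: revealed 1 new [(1,2)] -> total=1
Click 2 (5,2) count=0: revealed 6 new [(4,1) (4,2) (4,3) (5,1) (5,2) (5,3)] -> total=7
Click 3 (3,1) count=4: revealed 1 new [(3,1)] -> total=8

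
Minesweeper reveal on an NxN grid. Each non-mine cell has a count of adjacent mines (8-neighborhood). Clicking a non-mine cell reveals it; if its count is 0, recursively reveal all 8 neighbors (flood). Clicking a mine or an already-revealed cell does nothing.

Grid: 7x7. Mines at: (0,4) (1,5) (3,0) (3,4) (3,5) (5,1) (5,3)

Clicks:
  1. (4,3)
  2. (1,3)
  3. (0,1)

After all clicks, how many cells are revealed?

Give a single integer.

Answer: 18

Derivation:
Click 1 (4,3) count=2: revealed 1 new [(4,3)] -> total=1
Click 2 (1,3) count=1: revealed 1 new [(1,3)] -> total=2
Click 3 (0,1) count=0: revealed 16 new [(0,0) (0,1) (0,2) (0,3) (1,0) (1,1) (1,2) (2,0) (2,1) (2,2) (2,3) (3,1) (3,2) (3,3) (4,1) (4,2)] -> total=18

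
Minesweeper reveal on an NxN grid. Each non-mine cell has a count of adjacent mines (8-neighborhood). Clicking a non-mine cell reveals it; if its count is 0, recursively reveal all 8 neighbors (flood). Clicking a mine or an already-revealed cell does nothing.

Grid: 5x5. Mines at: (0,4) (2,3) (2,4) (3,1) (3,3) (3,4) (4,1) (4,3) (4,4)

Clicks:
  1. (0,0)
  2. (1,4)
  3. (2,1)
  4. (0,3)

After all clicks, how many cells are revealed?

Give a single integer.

Answer: 12

Derivation:
Click 1 (0,0) count=0: revealed 11 new [(0,0) (0,1) (0,2) (0,3) (1,0) (1,1) (1,2) (1,3) (2,0) (2,1) (2,2)] -> total=11
Click 2 (1,4) count=3: revealed 1 new [(1,4)] -> total=12
Click 3 (2,1) count=1: revealed 0 new [(none)] -> total=12
Click 4 (0,3) count=1: revealed 0 new [(none)] -> total=12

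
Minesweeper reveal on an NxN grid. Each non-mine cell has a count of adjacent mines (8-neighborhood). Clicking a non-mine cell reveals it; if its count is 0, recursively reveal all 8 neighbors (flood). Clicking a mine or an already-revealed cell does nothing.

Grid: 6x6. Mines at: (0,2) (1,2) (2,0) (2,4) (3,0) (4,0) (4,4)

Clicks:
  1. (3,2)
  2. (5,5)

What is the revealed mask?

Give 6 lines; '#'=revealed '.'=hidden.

Click 1 (3,2) count=0: revealed 12 new [(2,1) (2,2) (2,3) (3,1) (3,2) (3,3) (4,1) (4,2) (4,3) (5,1) (5,2) (5,3)] -> total=12
Click 2 (5,5) count=1: revealed 1 new [(5,5)] -> total=13

Answer: ......
......
.###..
.###..
.###..
.###.#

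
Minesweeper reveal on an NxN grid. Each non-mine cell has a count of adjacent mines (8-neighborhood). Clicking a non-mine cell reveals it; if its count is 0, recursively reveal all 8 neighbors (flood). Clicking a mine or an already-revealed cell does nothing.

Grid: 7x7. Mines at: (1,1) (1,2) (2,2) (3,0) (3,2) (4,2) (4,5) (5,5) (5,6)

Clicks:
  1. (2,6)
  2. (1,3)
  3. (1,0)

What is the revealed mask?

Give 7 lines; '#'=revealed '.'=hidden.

Click 1 (2,6) count=0: revealed 16 new [(0,3) (0,4) (0,5) (0,6) (1,3) (1,4) (1,5) (1,6) (2,3) (2,4) (2,5) (2,6) (3,3) (3,4) (3,5) (3,6)] -> total=16
Click 2 (1,3) count=2: revealed 0 new [(none)] -> total=16
Click 3 (1,0) count=1: revealed 1 new [(1,0)] -> total=17

Answer: ...####
#..####
...####
...####
.......
.......
.......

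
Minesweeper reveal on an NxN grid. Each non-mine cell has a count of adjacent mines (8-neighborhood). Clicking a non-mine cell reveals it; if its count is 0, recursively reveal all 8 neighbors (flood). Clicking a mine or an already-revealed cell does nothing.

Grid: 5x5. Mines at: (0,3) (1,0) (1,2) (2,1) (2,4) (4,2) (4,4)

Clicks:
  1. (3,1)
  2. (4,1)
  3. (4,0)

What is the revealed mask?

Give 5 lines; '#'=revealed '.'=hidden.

Click 1 (3,1) count=2: revealed 1 new [(3,1)] -> total=1
Click 2 (4,1) count=1: revealed 1 new [(4,1)] -> total=2
Click 3 (4,0) count=0: revealed 2 new [(3,0) (4,0)] -> total=4

Answer: .....
.....
.....
##...
##...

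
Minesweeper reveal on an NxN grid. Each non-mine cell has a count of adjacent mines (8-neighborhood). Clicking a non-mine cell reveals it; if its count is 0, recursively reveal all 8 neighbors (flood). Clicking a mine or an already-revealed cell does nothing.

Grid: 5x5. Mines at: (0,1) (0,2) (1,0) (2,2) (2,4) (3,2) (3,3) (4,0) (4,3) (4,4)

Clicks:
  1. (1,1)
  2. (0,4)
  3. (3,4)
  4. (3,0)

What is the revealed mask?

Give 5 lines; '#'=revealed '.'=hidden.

Click 1 (1,1) count=4: revealed 1 new [(1,1)] -> total=1
Click 2 (0,4) count=0: revealed 4 new [(0,3) (0,4) (1,3) (1,4)] -> total=5
Click 3 (3,4) count=4: revealed 1 new [(3,4)] -> total=6
Click 4 (3,0) count=1: revealed 1 new [(3,0)] -> total=7

Answer: ...##
.#.##
.....
#...#
.....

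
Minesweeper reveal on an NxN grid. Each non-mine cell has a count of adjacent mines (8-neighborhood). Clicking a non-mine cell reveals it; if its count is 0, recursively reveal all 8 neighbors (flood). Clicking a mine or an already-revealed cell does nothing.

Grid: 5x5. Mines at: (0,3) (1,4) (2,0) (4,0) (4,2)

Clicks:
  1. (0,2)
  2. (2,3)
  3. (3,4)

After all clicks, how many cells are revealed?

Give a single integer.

Click 1 (0,2) count=1: revealed 1 new [(0,2)] -> total=1
Click 2 (2,3) count=1: revealed 1 new [(2,3)] -> total=2
Click 3 (3,4) count=0: revealed 5 new [(2,4) (3,3) (3,4) (4,3) (4,4)] -> total=7

Answer: 7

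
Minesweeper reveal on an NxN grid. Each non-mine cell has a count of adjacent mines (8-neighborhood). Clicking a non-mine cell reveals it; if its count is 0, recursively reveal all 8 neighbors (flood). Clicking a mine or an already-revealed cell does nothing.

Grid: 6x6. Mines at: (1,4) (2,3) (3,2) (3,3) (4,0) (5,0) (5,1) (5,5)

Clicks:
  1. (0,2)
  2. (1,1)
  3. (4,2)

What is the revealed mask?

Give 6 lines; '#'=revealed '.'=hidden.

Click 1 (0,2) count=0: revealed 13 new [(0,0) (0,1) (0,2) (0,3) (1,0) (1,1) (1,2) (1,3) (2,0) (2,1) (2,2) (3,0) (3,1)] -> total=13
Click 2 (1,1) count=0: revealed 0 new [(none)] -> total=13
Click 3 (4,2) count=3: revealed 1 new [(4,2)] -> total=14

Answer: ####..
####..
###...
##....
..#...
......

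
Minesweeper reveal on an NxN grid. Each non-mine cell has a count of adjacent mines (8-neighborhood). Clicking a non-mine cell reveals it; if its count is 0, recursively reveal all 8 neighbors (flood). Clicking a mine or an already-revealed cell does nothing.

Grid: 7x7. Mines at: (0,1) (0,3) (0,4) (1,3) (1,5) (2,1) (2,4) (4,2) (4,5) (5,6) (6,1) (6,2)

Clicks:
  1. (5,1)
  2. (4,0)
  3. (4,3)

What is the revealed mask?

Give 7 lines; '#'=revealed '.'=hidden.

Click 1 (5,1) count=3: revealed 1 new [(5,1)] -> total=1
Click 2 (4,0) count=0: revealed 5 new [(3,0) (3,1) (4,0) (4,1) (5,0)] -> total=6
Click 3 (4,3) count=1: revealed 1 new [(4,3)] -> total=7

Answer: .......
.......
.......
##.....
##.#...
##.....
.......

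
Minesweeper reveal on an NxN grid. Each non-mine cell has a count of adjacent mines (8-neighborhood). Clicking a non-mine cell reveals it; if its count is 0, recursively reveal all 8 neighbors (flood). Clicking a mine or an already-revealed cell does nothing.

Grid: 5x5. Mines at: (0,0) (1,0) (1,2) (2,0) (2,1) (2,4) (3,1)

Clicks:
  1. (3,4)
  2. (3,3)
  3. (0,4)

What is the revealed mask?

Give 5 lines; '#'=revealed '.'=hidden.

Click 1 (3,4) count=1: revealed 1 new [(3,4)] -> total=1
Click 2 (3,3) count=1: revealed 1 new [(3,3)] -> total=2
Click 3 (0,4) count=0: revealed 4 new [(0,3) (0,4) (1,3) (1,4)] -> total=6

Answer: ...##
...##
.....
...##
.....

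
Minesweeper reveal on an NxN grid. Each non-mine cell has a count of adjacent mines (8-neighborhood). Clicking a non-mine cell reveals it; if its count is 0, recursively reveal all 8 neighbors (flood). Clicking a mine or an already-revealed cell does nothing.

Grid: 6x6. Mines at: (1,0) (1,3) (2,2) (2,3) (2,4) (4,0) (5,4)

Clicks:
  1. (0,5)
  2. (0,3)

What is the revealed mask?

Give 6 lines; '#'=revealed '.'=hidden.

Answer: ...###
....##
......
......
......
......

Derivation:
Click 1 (0,5) count=0: revealed 4 new [(0,4) (0,5) (1,4) (1,5)] -> total=4
Click 2 (0,3) count=1: revealed 1 new [(0,3)] -> total=5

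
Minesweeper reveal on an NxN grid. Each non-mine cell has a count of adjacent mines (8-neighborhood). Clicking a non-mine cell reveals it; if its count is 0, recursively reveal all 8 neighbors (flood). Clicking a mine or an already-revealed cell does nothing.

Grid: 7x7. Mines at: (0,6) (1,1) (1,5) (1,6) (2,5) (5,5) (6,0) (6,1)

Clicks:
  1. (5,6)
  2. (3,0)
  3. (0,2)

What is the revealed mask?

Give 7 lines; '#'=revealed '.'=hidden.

Answer: ..###..
..###..
#####..
#####..
#####..
#####.#
..###..

Derivation:
Click 1 (5,6) count=1: revealed 1 new [(5,6)] -> total=1
Click 2 (3,0) count=0: revealed 29 new [(0,2) (0,3) (0,4) (1,2) (1,3) (1,4) (2,0) (2,1) (2,2) (2,3) (2,4) (3,0) (3,1) (3,2) (3,3) (3,4) (4,0) (4,1) (4,2) (4,3) (4,4) (5,0) (5,1) (5,2) (5,3) (5,4) (6,2) (6,3) (6,4)] -> total=30
Click 3 (0,2) count=1: revealed 0 new [(none)] -> total=30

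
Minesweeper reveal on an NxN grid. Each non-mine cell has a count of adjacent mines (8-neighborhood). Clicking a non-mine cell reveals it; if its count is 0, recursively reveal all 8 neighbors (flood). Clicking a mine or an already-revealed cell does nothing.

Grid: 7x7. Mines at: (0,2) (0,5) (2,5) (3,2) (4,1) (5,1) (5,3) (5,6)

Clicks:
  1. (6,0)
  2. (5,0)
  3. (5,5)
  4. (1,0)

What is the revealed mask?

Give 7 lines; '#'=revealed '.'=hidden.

Answer: ##.....
##.....
##.....
##.....
.......
#....#.
#......

Derivation:
Click 1 (6,0) count=1: revealed 1 new [(6,0)] -> total=1
Click 2 (5,0) count=2: revealed 1 new [(5,0)] -> total=2
Click 3 (5,5) count=1: revealed 1 new [(5,5)] -> total=3
Click 4 (1,0) count=0: revealed 8 new [(0,0) (0,1) (1,0) (1,1) (2,0) (2,1) (3,0) (3,1)] -> total=11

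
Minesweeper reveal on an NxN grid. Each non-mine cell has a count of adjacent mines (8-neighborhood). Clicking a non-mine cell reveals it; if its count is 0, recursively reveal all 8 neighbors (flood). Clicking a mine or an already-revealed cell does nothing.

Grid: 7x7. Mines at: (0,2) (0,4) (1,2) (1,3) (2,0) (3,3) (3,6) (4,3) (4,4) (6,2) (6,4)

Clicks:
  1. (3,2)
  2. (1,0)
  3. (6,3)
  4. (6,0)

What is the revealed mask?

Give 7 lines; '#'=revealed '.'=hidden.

Answer: .......
#......
.......
###....
###....
###....
##.#...

Derivation:
Click 1 (3,2) count=2: revealed 1 new [(3,2)] -> total=1
Click 2 (1,0) count=1: revealed 1 new [(1,0)] -> total=2
Click 3 (6,3) count=2: revealed 1 new [(6,3)] -> total=3
Click 4 (6,0) count=0: revealed 10 new [(3,0) (3,1) (4,0) (4,1) (4,2) (5,0) (5,1) (5,2) (6,0) (6,1)] -> total=13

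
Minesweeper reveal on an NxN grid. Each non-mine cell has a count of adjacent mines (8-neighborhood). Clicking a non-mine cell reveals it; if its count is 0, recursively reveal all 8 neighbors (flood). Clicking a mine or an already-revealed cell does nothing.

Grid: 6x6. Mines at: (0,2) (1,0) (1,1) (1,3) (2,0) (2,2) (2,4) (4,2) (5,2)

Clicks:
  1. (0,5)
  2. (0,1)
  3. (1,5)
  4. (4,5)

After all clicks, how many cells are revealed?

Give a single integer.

Click 1 (0,5) count=0: revealed 4 new [(0,4) (0,5) (1,4) (1,5)] -> total=4
Click 2 (0,1) count=3: revealed 1 new [(0,1)] -> total=5
Click 3 (1,5) count=1: revealed 0 new [(none)] -> total=5
Click 4 (4,5) count=0: revealed 9 new [(3,3) (3,4) (3,5) (4,3) (4,4) (4,5) (5,3) (5,4) (5,5)] -> total=14

Answer: 14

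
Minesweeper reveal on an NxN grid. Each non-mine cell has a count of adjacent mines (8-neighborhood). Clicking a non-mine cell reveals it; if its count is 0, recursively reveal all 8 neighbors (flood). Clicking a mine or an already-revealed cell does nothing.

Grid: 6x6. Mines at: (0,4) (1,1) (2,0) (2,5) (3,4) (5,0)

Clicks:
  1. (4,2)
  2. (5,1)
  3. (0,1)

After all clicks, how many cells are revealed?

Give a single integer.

Answer: 17

Derivation:
Click 1 (4,2) count=0: revealed 16 new [(2,1) (2,2) (2,3) (3,1) (3,2) (3,3) (4,1) (4,2) (4,3) (4,4) (4,5) (5,1) (5,2) (5,3) (5,4) (5,5)] -> total=16
Click 2 (5,1) count=1: revealed 0 new [(none)] -> total=16
Click 3 (0,1) count=1: revealed 1 new [(0,1)] -> total=17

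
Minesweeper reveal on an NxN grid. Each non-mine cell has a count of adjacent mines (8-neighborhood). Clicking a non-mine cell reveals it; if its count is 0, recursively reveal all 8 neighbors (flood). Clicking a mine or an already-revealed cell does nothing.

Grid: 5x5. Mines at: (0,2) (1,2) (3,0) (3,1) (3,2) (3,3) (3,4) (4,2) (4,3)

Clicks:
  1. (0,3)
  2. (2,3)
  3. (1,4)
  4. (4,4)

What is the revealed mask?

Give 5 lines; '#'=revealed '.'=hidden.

Click 1 (0,3) count=2: revealed 1 new [(0,3)] -> total=1
Click 2 (2,3) count=4: revealed 1 new [(2,3)] -> total=2
Click 3 (1,4) count=0: revealed 4 new [(0,4) (1,3) (1,4) (2,4)] -> total=6
Click 4 (4,4) count=3: revealed 1 new [(4,4)] -> total=7

Answer: ...##
...##
...##
.....
....#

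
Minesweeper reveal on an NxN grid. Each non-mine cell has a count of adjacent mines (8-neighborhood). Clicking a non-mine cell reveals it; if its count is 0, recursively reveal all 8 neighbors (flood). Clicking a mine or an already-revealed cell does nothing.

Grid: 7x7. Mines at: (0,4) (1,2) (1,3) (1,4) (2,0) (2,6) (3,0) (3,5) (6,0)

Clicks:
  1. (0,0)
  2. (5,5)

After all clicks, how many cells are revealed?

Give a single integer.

Click 1 (0,0) count=0: revealed 4 new [(0,0) (0,1) (1,0) (1,1)] -> total=4
Click 2 (5,5) count=0: revealed 26 new [(2,1) (2,2) (2,3) (2,4) (3,1) (3,2) (3,3) (3,4) (4,1) (4,2) (4,3) (4,4) (4,5) (4,6) (5,1) (5,2) (5,3) (5,4) (5,5) (5,6) (6,1) (6,2) (6,3) (6,4) (6,5) (6,6)] -> total=30

Answer: 30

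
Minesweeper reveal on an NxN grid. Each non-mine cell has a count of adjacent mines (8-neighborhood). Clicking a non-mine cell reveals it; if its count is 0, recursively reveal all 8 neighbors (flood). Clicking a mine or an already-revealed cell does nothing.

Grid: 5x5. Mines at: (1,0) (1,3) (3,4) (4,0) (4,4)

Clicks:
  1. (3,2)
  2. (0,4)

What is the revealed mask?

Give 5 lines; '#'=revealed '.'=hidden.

Answer: ....#
.....
.###.
.###.
.###.

Derivation:
Click 1 (3,2) count=0: revealed 9 new [(2,1) (2,2) (2,3) (3,1) (3,2) (3,3) (4,1) (4,2) (4,3)] -> total=9
Click 2 (0,4) count=1: revealed 1 new [(0,4)] -> total=10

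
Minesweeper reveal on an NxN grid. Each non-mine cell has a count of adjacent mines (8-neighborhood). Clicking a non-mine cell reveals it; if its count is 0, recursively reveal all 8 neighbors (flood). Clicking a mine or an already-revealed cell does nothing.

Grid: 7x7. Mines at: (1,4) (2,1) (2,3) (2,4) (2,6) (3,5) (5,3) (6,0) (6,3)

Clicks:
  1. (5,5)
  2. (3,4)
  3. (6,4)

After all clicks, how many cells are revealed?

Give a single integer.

Click 1 (5,5) count=0: revealed 9 new [(4,4) (4,5) (4,6) (5,4) (5,5) (5,6) (6,4) (6,5) (6,6)] -> total=9
Click 2 (3,4) count=3: revealed 1 new [(3,4)] -> total=10
Click 3 (6,4) count=2: revealed 0 new [(none)] -> total=10

Answer: 10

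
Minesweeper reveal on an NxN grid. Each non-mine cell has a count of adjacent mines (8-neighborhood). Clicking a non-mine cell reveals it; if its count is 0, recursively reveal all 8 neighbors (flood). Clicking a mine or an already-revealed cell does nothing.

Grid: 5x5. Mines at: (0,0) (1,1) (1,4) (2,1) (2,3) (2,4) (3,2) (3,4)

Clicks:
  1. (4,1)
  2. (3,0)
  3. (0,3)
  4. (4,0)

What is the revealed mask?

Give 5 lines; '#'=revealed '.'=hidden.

Answer: ...#.
.....
.....
##...
##...

Derivation:
Click 1 (4,1) count=1: revealed 1 new [(4,1)] -> total=1
Click 2 (3,0) count=1: revealed 1 new [(3,0)] -> total=2
Click 3 (0,3) count=1: revealed 1 new [(0,3)] -> total=3
Click 4 (4,0) count=0: revealed 2 new [(3,1) (4,0)] -> total=5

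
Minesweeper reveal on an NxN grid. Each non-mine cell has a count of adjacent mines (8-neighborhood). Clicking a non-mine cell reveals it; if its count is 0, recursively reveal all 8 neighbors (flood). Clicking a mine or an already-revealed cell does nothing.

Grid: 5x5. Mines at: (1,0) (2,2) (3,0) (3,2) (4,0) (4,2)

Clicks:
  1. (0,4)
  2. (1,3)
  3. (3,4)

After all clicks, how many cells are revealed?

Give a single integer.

Click 1 (0,4) count=0: revealed 14 new [(0,1) (0,2) (0,3) (0,4) (1,1) (1,2) (1,3) (1,4) (2,3) (2,4) (3,3) (3,4) (4,3) (4,4)] -> total=14
Click 2 (1,3) count=1: revealed 0 new [(none)] -> total=14
Click 3 (3,4) count=0: revealed 0 new [(none)] -> total=14

Answer: 14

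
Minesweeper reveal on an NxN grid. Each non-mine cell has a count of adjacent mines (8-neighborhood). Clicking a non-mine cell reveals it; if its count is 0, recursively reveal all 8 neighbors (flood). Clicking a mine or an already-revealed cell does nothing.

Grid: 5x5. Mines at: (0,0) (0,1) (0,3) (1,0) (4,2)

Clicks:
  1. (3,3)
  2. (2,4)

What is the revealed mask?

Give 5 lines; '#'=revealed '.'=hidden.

Click 1 (3,3) count=1: revealed 1 new [(3,3)] -> total=1
Click 2 (2,4) count=0: revealed 13 new [(1,1) (1,2) (1,3) (1,4) (2,1) (2,2) (2,3) (2,4) (3,1) (3,2) (3,4) (4,3) (4,4)] -> total=14

Answer: .....
.####
.####
.####
...##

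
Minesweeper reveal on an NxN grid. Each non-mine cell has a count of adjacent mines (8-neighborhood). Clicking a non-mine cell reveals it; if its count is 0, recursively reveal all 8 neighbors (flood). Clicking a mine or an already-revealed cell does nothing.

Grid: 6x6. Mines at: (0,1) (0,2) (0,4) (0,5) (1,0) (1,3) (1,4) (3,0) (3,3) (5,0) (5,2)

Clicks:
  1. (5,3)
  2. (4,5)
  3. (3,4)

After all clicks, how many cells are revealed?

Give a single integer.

Answer: 10

Derivation:
Click 1 (5,3) count=1: revealed 1 new [(5,3)] -> total=1
Click 2 (4,5) count=0: revealed 9 new [(2,4) (2,5) (3,4) (3,5) (4,3) (4,4) (4,5) (5,4) (5,5)] -> total=10
Click 3 (3,4) count=1: revealed 0 new [(none)] -> total=10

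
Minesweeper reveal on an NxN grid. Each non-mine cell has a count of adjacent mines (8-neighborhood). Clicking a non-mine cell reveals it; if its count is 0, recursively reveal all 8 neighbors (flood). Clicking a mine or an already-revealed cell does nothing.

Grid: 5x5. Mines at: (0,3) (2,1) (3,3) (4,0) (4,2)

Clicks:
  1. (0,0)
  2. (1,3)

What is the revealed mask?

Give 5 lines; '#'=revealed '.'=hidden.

Answer: ###..
####.
.....
.....
.....

Derivation:
Click 1 (0,0) count=0: revealed 6 new [(0,0) (0,1) (0,2) (1,0) (1,1) (1,2)] -> total=6
Click 2 (1,3) count=1: revealed 1 new [(1,3)] -> total=7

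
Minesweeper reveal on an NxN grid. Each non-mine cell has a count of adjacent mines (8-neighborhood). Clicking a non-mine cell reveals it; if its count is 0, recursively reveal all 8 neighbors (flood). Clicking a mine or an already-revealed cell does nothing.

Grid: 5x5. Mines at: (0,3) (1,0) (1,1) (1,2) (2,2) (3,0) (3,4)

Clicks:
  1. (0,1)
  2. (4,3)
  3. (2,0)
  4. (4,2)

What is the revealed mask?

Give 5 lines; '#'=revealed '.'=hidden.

Answer: .#...
.....
#....
.###.
.###.

Derivation:
Click 1 (0,1) count=3: revealed 1 new [(0,1)] -> total=1
Click 2 (4,3) count=1: revealed 1 new [(4,3)] -> total=2
Click 3 (2,0) count=3: revealed 1 new [(2,0)] -> total=3
Click 4 (4,2) count=0: revealed 5 new [(3,1) (3,2) (3,3) (4,1) (4,2)] -> total=8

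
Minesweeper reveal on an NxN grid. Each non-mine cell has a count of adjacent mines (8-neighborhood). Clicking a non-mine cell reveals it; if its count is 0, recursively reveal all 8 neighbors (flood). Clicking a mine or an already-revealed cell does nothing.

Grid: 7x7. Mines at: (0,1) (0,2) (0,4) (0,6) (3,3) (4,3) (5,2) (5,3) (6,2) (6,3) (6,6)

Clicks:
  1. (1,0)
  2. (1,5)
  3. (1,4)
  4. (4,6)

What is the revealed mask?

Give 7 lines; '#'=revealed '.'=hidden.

Click 1 (1,0) count=1: revealed 1 new [(1,0)] -> total=1
Click 2 (1,5) count=2: revealed 1 new [(1,5)] -> total=2
Click 3 (1,4) count=1: revealed 1 new [(1,4)] -> total=3
Click 4 (4,6) count=0: revealed 13 new [(1,6) (2,4) (2,5) (2,6) (3,4) (3,5) (3,6) (4,4) (4,5) (4,6) (5,4) (5,5) (5,6)] -> total=16

Answer: .......
#...###
....###
....###
....###
....###
.......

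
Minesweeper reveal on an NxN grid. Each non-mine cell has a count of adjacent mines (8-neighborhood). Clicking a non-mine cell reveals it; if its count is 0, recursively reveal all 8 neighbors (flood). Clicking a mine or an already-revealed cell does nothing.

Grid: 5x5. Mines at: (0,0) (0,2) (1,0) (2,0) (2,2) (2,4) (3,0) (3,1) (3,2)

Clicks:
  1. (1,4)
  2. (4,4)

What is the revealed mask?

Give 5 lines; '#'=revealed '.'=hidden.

Answer: .....
....#
.....
...##
...##

Derivation:
Click 1 (1,4) count=1: revealed 1 new [(1,4)] -> total=1
Click 2 (4,4) count=0: revealed 4 new [(3,3) (3,4) (4,3) (4,4)] -> total=5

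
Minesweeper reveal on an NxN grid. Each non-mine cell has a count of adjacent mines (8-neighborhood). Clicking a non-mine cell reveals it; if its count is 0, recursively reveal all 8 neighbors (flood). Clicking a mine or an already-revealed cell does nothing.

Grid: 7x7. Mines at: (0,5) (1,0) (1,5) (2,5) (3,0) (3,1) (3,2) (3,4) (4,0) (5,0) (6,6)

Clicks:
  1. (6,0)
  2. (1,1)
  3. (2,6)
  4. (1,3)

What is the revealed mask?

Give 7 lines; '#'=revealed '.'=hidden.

Answer: .####..
.####..
.####.#
.......
.......
.......
#......

Derivation:
Click 1 (6,0) count=1: revealed 1 new [(6,0)] -> total=1
Click 2 (1,1) count=1: revealed 1 new [(1,1)] -> total=2
Click 3 (2,6) count=2: revealed 1 new [(2,6)] -> total=3
Click 4 (1,3) count=0: revealed 11 new [(0,1) (0,2) (0,3) (0,4) (1,2) (1,3) (1,4) (2,1) (2,2) (2,3) (2,4)] -> total=14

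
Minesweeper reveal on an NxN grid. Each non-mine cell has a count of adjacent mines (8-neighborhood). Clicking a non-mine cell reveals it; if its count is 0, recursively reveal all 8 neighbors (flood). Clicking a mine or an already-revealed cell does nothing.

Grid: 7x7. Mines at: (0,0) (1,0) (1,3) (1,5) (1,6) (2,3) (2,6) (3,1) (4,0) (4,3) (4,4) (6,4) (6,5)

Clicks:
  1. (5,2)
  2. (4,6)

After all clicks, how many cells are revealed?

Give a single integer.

Answer: 7

Derivation:
Click 1 (5,2) count=1: revealed 1 new [(5,2)] -> total=1
Click 2 (4,6) count=0: revealed 6 new [(3,5) (3,6) (4,5) (4,6) (5,5) (5,6)] -> total=7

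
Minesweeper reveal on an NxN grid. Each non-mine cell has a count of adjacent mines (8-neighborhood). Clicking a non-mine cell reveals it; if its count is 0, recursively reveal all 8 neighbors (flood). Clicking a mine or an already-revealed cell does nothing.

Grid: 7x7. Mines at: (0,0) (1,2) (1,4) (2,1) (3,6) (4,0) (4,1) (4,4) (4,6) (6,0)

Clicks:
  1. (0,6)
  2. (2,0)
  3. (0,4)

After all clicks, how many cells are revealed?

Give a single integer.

Click 1 (0,6) count=0: revealed 6 new [(0,5) (0,6) (1,5) (1,6) (2,5) (2,6)] -> total=6
Click 2 (2,0) count=1: revealed 1 new [(2,0)] -> total=7
Click 3 (0,4) count=1: revealed 1 new [(0,4)] -> total=8

Answer: 8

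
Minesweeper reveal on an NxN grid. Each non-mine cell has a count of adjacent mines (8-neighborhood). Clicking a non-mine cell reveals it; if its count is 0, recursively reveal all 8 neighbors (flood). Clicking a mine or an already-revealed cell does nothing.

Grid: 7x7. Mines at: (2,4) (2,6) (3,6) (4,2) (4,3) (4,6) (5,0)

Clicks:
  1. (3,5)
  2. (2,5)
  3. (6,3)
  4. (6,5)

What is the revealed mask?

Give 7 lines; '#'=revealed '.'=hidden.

Answer: .......
.......
.....#.
.....#.
.......
.######
.######

Derivation:
Click 1 (3,5) count=4: revealed 1 new [(3,5)] -> total=1
Click 2 (2,5) count=3: revealed 1 new [(2,5)] -> total=2
Click 3 (6,3) count=0: revealed 12 new [(5,1) (5,2) (5,3) (5,4) (5,5) (5,6) (6,1) (6,2) (6,3) (6,4) (6,5) (6,6)] -> total=14
Click 4 (6,5) count=0: revealed 0 new [(none)] -> total=14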